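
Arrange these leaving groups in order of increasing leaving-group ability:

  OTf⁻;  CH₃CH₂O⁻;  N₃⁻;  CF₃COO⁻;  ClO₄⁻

OTf⁻: pKₐ(CF₃SO₃H (triflic acid)) ≈ -14
ClO₄⁻: pKₐ(HClO₄) ≈ -10
CF₃COO⁻: pKₐ(CF₃COOH) ≈ 0.2
N₃⁻: pKₐ(HN₃) ≈ 4.7
CH₃CH₂O⁻: pKₐ(CH₃CH₂OH) ≈ 16
Listed from poorest to best leaving group as asked.

CH₃CH₂O⁻ < N₃⁻ < CF₃COO⁻ < ClO₄⁻ < OTf⁻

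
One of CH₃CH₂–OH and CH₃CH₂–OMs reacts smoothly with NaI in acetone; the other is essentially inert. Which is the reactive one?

CH₃CH₂–OMs

From CH₃CH₂–OH the departing group would be OH⁻ (pKₐ(H₂O) ≈ 15.7). Strong base; essentially never leaves without prior activation.
From CH₃CH₂–OMs the leaving group is OMs⁻ (pKₐ(CH₃SO₃H (MsOH)) ≈ -1.9). Resonance-delocalised alkanesulfonate.
(In practice CH₃CH₂–OMs is made from CH₃CH₂–OH by treatment with MsCl / Et₃N, converting the hydroxyl into a mesylate.)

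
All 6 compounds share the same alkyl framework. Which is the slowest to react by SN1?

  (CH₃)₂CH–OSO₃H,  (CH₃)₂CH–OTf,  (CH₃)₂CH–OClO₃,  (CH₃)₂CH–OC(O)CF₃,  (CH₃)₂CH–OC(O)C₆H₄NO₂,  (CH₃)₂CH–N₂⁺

(CH₃)₂CH–OC(O)C₆H₄NO₂

With the same alkyl group throughout, only the leaving group differentiates the rates.
A good leaving group is a weak base: the lower the pKₐ of its conjugate acid, the more readily it departs.
(CH₃)₂CH–N₂⁺ loses N₂: no meaningful conjugate acid; N₂ departs as an exceptionally stable neutral molecule
(CH₃)₂CH–OTf loses OTf⁻: pKₐ(CF₃SO₃H (triflic acid)) ≈ -14
(CH₃)₂CH–OClO₃ loses ClO₄⁻: pKₐ(HClO₄) ≈ -10
(CH₃)₂CH–OSO₃H loses HSO₄⁻: pKₐ(H₂SO₄) ≈ -3
(CH₃)₂CH–OC(O)CF₃ loses CF₃COO⁻: pKₐ(CF₃COOH) ≈ 0.2
(CH₃)₂CH–OC(O)C₆H₄NO₂ loses p-O₂N–C₆H₄–COO⁻: pKₐ(p-nitrobenzoic acid) ≈ 3.4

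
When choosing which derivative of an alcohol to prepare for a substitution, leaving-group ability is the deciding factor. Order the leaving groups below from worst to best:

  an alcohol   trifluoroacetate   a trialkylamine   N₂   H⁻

N₂: no meaningful conjugate acid; N₂ departs as an exceptionally stable neutral molecule
an alcohol: pKₐ(R'OH₂⁺) ≈ -2.4
trifluoroacetate: pKₐ(CF₃COOH) ≈ 0.2
a trialkylamine: pKₐ(R'₃NH⁺) ≈ 10.7
H⁻: pKₐ(H₂) ≈ 36
The question asks for worst first, so the sequence is read in increasing leaving-group ability.

H⁻ < a trialkylamine < trifluoroacetate < an alcohol < N₂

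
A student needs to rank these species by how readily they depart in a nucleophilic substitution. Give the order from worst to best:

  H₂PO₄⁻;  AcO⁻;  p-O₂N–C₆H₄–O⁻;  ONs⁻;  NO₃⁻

ONs⁻: pKₐ(p-O₂NC₆H₄SO₃H) ≈ -3.5
NO₃⁻: pKₐ(HNO₃) ≈ -1.3 — resonance-delocalised over three oxygens
H₂PO₄⁻: pKₐ(H₃PO₄) ≈ 2.1
AcO⁻: pKₐ(CH₃COOH) ≈ 4.8
p-O₂N–C₆H₄–O⁻: pKₐ(p-nitrophenol) ≈ 7.2 — nitro group delocalises the charge; the classic chromogenic LG
Listed from poorest to best leaving group as asked.

p-O₂N–C₆H₄–O⁻ < AcO⁻ < H₂PO₄⁻ < NO₃⁻ < ONs⁻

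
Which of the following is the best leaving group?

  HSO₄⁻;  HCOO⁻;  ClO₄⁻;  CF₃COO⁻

ClO₄⁻

ClO₄⁻: pKₐ(HClO₄) ≈ -10
HSO₄⁻: pKₐ(H₂SO₄) ≈ -3
CF₃COO⁻: pKₐ(CF₃COOH) ≈ 0.2
HCOO⁻: pKₐ(HCOOH) ≈ 3.8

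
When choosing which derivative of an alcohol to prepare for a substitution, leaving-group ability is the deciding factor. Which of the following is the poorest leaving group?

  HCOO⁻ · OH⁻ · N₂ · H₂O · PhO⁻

N₂: no meaningful conjugate acid; N₂ departs as an exceptionally stable neutral molecule
H₂O: pKₐ(H₃O⁺) ≈ -1.7
HCOO⁻: pKₐ(HCOOH) ≈ 3.8
PhO⁻: pKₐ(C₆H₅OH (phenol)) ≈ 10
OH⁻: pKₐ(H₂O) ≈ 15.7

OH⁻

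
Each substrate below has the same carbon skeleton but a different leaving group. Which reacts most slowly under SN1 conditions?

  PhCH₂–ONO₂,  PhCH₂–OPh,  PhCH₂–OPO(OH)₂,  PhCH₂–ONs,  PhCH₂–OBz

PhCH₂–OPh

With the same alkyl group throughout, only the leaving group differentiates the rates.
A good leaving group is a weak base: the lower the pKₐ of its conjugate acid, the more readily it departs.
PhCH₂–ONs loses ONs⁻: pKₐ(p-O₂NC₆H₄SO₃H) ≈ -3.5
PhCH₂–ONO₂ loses NO₃⁻: pKₐ(HNO₃) ≈ -1.3
PhCH₂–OPO(OH)₂ loses H₂PO₄⁻: pKₐ(H₃PO₄) ≈ 2.1
PhCH₂–OBz loses PhCOO⁻: pKₐ(C₆H₅COOH) ≈ 4.2
PhCH₂–OPh loses PhO⁻: pKₐ(C₆H₅OH (phenol)) ≈ 10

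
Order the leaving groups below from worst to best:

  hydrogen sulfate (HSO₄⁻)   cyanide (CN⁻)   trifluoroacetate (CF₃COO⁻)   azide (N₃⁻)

hydrogen sulfate (HSO₄⁻): pKₐ(H₂SO₄) ≈ -3
trifluoroacetate (CF₃COO⁻): pKₐ(CF₃COOH) ≈ 0.2
azide (N₃⁻): pKₐ(HN₃) ≈ 4.7
cyanide (CN⁻): pKₐ(HCN) ≈ 9.2
The question asks for worst first, so the sequence is read in increasing leaving-group ability.

cyanide (CN⁻) < azide (N₃⁻) < trifluoroacetate (CF₃COO⁻) < hydrogen sulfate (HSO₄⁻)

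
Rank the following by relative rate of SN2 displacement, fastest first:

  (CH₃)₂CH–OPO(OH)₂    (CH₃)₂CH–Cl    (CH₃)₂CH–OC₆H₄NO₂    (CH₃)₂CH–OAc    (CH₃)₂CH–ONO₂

(CH₃)₂CH–Cl > (CH₃)₂CH–ONO₂ > (CH₃)₂CH–OPO(OH)₂ > (CH₃)₂CH–OAc > (CH₃)₂CH–OC₆H₄NO₂

Identical carbon frameworks mean the comparison reduces to leaving-group quality.
The more stable X⁻ (or X) is on its own — i.e. the weaker a base it is — the better a leaving group it makes.
(CH₃)₂CH–Cl loses Cl⁻: pKₐ(HCl) ≈ -7
(CH₃)₂CH–ONO₂ loses NO₃⁻: pKₐ(HNO₃) ≈ -1.3
(CH₃)₂CH–OPO(OH)₂ loses H₂PO₄⁻: pKₐ(H₃PO₄) ≈ 2.1
(CH₃)₂CH–OAc loses AcO⁻: pKₐ(CH₃COOH) ≈ 4.8
(CH₃)₂CH–OC₆H₄NO₂ loses p-O₂N–C₆H₄–O⁻: pKₐ(p-nitrophenol) ≈ 7.2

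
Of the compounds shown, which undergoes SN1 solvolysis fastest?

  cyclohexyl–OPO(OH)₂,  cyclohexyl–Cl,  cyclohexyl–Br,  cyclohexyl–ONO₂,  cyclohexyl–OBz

cyclohexyl–Br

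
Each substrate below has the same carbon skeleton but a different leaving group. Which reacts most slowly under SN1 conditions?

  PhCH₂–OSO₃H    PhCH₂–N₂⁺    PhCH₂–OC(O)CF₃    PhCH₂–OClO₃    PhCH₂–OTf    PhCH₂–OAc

With the same alkyl group throughout, only the leaving group differentiates the rates.
Leaving-group ability tracks the stability of the departed species; conjugate-acid pKₐ is the usual yardstick (lower pKₐ → better LG).
PhCH₂–N₂⁺ loses N₂: no meaningful conjugate acid; N₂ departs as an exceptionally stable neutral molecule
PhCH₂–OTf loses OTf⁻: pKₐ(CF₃SO₃H (triflic acid)) ≈ -14
PhCH₂–OClO₃ loses ClO₄⁻: pKₐ(HClO₄) ≈ -10
PhCH₂–OSO₃H loses HSO₄⁻: pKₐ(H₂SO₄) ≈ -3
PhCH₂–OC(O)CF₃ loses CF₃COO⁻: pKₐ(CF₃COOH) ≈ 0.2
PhCH₂–OAc loses AcO⁻: pKₐ(CH₃COOH) ≈ 4.8

PhCH₂–OAc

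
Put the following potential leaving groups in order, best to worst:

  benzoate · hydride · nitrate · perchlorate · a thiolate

perchlorate: pKₐ(HClO₄) ≈ -10
nitrate: pKₐ(HNO₃) ≈ -1.3
benzoate: pKₐ(C₆H₅COOH) ≈ 4.2
a thiolate: pKₐ(RSH (a thiol)) ≈ 10.5
hydride: pKₐ(H₂) ≈ 36

perchlorate > nitrate > benzoate > a thiolate > hydride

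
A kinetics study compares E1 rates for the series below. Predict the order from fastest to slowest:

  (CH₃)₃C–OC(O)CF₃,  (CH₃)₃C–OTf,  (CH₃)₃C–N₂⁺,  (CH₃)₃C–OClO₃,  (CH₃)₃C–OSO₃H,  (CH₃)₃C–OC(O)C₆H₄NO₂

(CH₃)₃C–N₂⁺ > (CH₃)₃C–OTf > (CH₃)₃C–OClO₃ > (CH₃)₃C–OSO₃H > (CH₃)₃C–OC(O)CF₃ > (CH₃)₃C–OC(O)C₆H₄NO₂

With the same alkyl group throughout, only the leaving group differentiates the rates.
The more stable X⁻ (or X) is on its own — i.e. the weaker a base it is — the better a leaving group it makes.
(CH₃)₃C–N₂⁺ loses N₂: no meaningful conjugate acid; N₂ departs as an exceptionally stable neutral molecule
(CH₃)₃C–OTf loses OTf⁻: pKₐ(CF₃SO₃H (triflic acid)) ≈ -14
(CH₃)₃C–OClO₃ loses ClO₄⁻: pKₐ(HClO₄) ≈ -10
(CH₃)₃C–OSO₃H loses HSO₄⁻: pKₐ(H₂SO₄) ≈ -3
(CH₃)₃C–OC(O)CF₃ loses CF₃COO⁻: pKₐ(CF₃COOH) ≈ 0.2
(CH₃)₃C–OC(O)C₆H₄NO₂ loses p-O₂N–C₆H₄–COO⁻: pKₐ(p-nitrobenzoic acid) ≈ 3.4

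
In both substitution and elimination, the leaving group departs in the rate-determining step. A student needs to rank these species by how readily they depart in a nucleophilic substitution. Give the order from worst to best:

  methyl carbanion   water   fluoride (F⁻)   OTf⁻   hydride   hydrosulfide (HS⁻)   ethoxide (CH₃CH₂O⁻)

Leaving-group ability tracks the stability of the departed species; conjugate-acid pKₐ is the usual yardstick (lower pKₐ → better LG).
OTf⁻: pKₐ(CF₃SO₃H (triflic acid)) ≈ -14 — charge spread over three oxygens and a CF₃ group; the premier leaving group in synthesis
water: pKₐ(H₃O⁺) ≈ -1.7
fluoride (F⁻): pKₐ(HF) ≈ 3.2
hydrosulfide (HS⁻): pKₐ(H₂S) ≈ 7
ethoxide (CH₃CH₂O⁻): pKₐ(CH₃CH₂OH) ≈ 16
hydride: pKₐ(H₂) ≈ 36
methyl carbanion: pKₐ(CH₄) ≈ 48 — unstabilised carbanion; the worst conceivable leaving group
Reversing gives the worst-to-best order requested.

methyl carbanion < hydride < ethoxide (CH₃CH₂O⁻) < hydrosulfide (HS⁻) < fluoride (F⁻) < water < OTf⁻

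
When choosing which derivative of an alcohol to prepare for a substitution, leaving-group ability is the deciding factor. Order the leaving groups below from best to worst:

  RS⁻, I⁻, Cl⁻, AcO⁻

I⁻ > Cl⁻ > AcO⁻ > RS⁻

Rank by basicity of the departing species: weakest base leaves most easily.
I⁻: pKₐ(HI) ≈ -10
Cl⁻: pKₐ(HCl) ≈ -7 — moderately weak base
AcO⁻: pKₐ(CH₃COOH) ≈ 4.8 — resonance-stabilised but still a weak base
RS⁻: pKₐ(RSH (a thiol)) ≈ 10.5 — moderately basic; rarely leaves without activation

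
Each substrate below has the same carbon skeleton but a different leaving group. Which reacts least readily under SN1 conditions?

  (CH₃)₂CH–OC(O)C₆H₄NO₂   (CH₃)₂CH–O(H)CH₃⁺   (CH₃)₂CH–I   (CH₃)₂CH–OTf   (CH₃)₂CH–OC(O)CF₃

Identical carbon frameworks mean the comparison reduces to leaving-group quality.
The more stable X⁻ (or X) is on its own — i.e. the weaker a base it is — the better a leaving group it makes.
(CH₃)₂CH–OTf loses OTf⁻: pKₐ(CF₃SO₃H (triflic acid)) ≈ -14
(CH₃)₂CH–I loses I⁻: pKₐ(HI) ≈ -10
(CH₃)₂CH–O(H)CH₃⁺ loses R'OH: pKₐ(R'OH₂⁺) ≈ -2.4
(CH₃)₂CH–OC(O)CF₃ loses CF₃COO⁻: pKₐ(CF₃COOH) ≈ 0.2
(CH₃)₂CH–OC(O)C₆H₄NO₂ loses p-O₂N–C₆H₄–COO⁻: pKₐ(p-nitrobenzoic acid) ≈ 3.4

(CH₃)₂CH–OC(O)C₆H₄NO₂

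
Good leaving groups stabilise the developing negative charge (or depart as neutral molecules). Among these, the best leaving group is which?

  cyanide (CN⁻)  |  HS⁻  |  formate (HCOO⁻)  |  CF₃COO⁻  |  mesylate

mesylate

A good leaving group is a weak base: the lower the pKₐ of its conjugate acid, the more readily it departs.
mesylate: pKₐ(CH₃SO₃H (MsOH)) ≈ -1.9
CF₃COO⁻: pKₐ(CF₃COOH) ≈ 0.2
formate (HCOO⁻): pKₐ(HCOOH) ≈ 3.8
HS⁻: pKₐ(H₂S) ≈ 7
cyanide (CN⁻): pKₐ(HCN) ≈ 9.2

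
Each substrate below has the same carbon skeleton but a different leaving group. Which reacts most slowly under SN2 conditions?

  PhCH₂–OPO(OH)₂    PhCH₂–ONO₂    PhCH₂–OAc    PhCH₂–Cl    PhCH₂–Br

PhCH₂–OAc

With the same alkyl group throughout, only the leaving group differentiates the rates.
A good leaving group is a weak base: the lower the pKₐ of its conjugate acid, the more readily it departs.
PhCH₂–Br loses Br⁻: pKₐ(HBr) ≈ -9
PhCH₂–Cl loses Cl⁻: pKₐ(HCl) ≈ -7
PhCH₂–ONO₂ loses NO₃⁻: pKₐ(HNO₃) ≈ -1.3
PhCH₂–OPO(OH)₂ loses H₂PO₄⁻: pKₐ(H₃PO₄) ≈ 2.1
PhCH₂–OAc loses AcO⁻: pKₐ(CH₃COOH) ≈ 4.8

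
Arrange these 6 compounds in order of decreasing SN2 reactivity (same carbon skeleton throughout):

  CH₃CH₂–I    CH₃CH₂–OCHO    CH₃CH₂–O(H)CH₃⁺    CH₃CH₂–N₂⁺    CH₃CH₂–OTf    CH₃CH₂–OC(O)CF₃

CH₃CH₂–N₂⁺ > CH₃CH₂–OTf > CH₃CH₂–I > CH₃CH₂–O(H)CH₃⁺ > CH₃CH₂–OC(O)CF₃ > CH₃CH₂–OCHO

Identical carbon frameworks mean the comparison reduces to leaving-group quality.
Leaving-group ability tracks the stability of the departed species; conjugate-acid pKₐ is the usual yardstick (lower pKₐ → better LG).
CH₃CH₂–N₂⁺ loses N₂: no meaningful conjugate acid; N₂ departs as an exceptionally stable neutral molecule
CH₃CH₂–OTf loses OTf⁻: pKₐ(CF₃SO₃H (triflic acid)) ≈ -14
CH₃CH₂–I loses I⁻: pKₐ(HI) ≈ -10
CH₃CH₂–O(H)CH₃⁺ loses R'OH: pKₐ(R'OH₂⁺) ≈ -2.4
CH₃CH₂–OC(O)CF₃ loses CF₃COO⁻: pKₐ(CF₃COOH) ≈ 0.2
CH₃CH₂–OCHO loses HCOO⁻: pKₐ(HCOOH) ≈ 3.8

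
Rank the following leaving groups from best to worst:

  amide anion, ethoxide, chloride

chloride > ethoxide > amide anion

Leaving-group ability tracks the stability of the departed species; conjugate-acid pKₐ is the usual yardstick (lower pKₐ → better LG).
chloride: pKₐ(HCl) ≈ -7
ethoxide: pKₐ(CH₃CH₂OH) ≈ 16
amide anion: pKₐ(NH₃) ≈ 38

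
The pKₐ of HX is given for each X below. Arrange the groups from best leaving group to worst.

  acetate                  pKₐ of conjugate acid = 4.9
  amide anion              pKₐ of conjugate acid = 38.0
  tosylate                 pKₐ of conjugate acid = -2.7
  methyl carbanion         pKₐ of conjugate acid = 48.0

tosylate > acetate > amide anion > methyl carbanion

Lower conjugate-acid pKₐ ⇒ weaker base ⇒ better leaving group.
Sorting by the given values: tosylate (-2.7), acetate (4.9), amide anion (38.0), methyl carbanion (48.0).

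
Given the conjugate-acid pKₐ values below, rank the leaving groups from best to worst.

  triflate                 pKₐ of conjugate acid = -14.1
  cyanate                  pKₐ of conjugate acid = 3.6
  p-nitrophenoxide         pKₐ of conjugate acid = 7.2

Lower conjugate-acid pKₐ ⇒ weaker base ⇒ better leaving group.
Sorting by the given values: triflate (-14.1), cyanate (3.6), p-nitrophenoxide (7.2).

triflate > cyanate > p-nitrophenoxide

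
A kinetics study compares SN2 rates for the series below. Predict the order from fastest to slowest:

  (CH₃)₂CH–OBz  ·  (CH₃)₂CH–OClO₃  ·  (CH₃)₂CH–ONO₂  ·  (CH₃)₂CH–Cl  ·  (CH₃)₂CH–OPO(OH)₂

With the same alkyl group throughout, only the leaving group differentiates the rates.
Rank by basicity of the departing species: weakest base leaves most easily.
(CH₃)₂CH–OClO₃ loses ClO₄⁻: pKₐ(HClO₄) ≈ -10
(CH₃)₂CH–Cl loses Cl⁻: pKₐ(HCl) ≈ -7
(CH₃)₂CH–ONO₂ loses NO₃⁻: pKₐ(HNO₃) ≈ -1.3
(CH₃)₂CH–OPO(OH)₂ loses H₂PO₄⁻: pKₐ(H₃PO₄) ≈ 2.1
(CH₃)₂CH–OBz loses PhCOO⁻: pKₐ(C₆H₅COOH) ≈ 4.2

(CH₃)₂CH–OClO₃ > (CH₃)₂CH–Cl > (CH₃)₂CH–ONO₂ > (CH₃)₂CH–OPO(OH)₂ > (CH₃)₂CH–OBz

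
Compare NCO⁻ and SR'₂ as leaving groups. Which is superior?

SR'₂ is the better leaving group.
pKₐ(R'₂SH⁺) ≈ -7 versus pKₐ(HOCN) ≈ 3.5: SR'₂ is the much weaker base.
Neutral; leaves from a sulfonium salt (R–SR'₂⁺).

SR'₂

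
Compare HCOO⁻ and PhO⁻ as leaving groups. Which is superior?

HCOO⁻ is the better leaving group.
pKₐ(HCOOH) ≈ 3.8 versus pKₐ(C₆H₅OH (phenol)) ≈ 10: HCOO⁻ is the much weaker base.
Resonance-stabilised carboxylate.

HCOO⁻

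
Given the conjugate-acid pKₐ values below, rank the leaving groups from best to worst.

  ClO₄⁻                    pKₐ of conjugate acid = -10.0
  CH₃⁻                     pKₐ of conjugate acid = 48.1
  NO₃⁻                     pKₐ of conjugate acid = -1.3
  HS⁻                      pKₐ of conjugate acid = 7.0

ClO₄⁻ > NO₃⁻ > HS⁻ > CH₃⁻

Lower conjugate-acid pKₐ ⇒ weaker base ⇒ better leaving group.
Sorting by the given values: ClO₄⁻ (-10.0), NO₃⁻ (-1.3), HS⁻ (7.0), CH₃⁻ (48.1).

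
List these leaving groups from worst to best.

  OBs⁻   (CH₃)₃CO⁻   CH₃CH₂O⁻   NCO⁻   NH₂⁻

NH₂⁻ < (CH₃)₃CO⁻ < CH₃CH₂O⁻ < NCO⁻ < OBs⁻

A good leaving group is a weak base: the lower the pKₐ of its conjugate acid, the more readily it departs.
OBs⁻: pKₐ(p-BrC₆H₄SO₃H) ≈ -2.8 — arenesulfonate with a p-bromo substituent
NCO⁻: pKₐ(HOCN) ≈ 3.5
CH₃CH₂O⁻: pKₐ(CH₃CH₂OH) ≈ 16 — strong base; alkoxides do not leave unassisted
(CH₃)₃CO⁻: pKₐ(t-BuOH) ≈ 18
NH₂⁻: pKₐ(NH₃) ≈ 38 — extremely strong base; never a leaving group
The question asks for worst first, so the sequence is read in increasing leaving-group ability.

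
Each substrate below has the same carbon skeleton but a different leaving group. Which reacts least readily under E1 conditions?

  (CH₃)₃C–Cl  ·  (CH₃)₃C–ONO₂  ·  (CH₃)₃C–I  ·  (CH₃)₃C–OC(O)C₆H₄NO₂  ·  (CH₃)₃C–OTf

(CH₃)₃C–OC(O)C₆H₄NO₂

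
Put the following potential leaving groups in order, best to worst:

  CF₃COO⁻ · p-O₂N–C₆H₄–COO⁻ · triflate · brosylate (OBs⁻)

A good leaving group is a weak base: the lower the pKₐ of its conjugate acid, the more readily it departs.
triflate: pKₐ(CF₃SO₃H (triflic acid)) ≈ -14
brosylate (OBs⁻): pKₐ(p-BrC₆H₄SO₃H) ≈ -2.8 — arenesulfonate with a p-bromo substituent
CF₃COO⁻: pKₐ(CF₃COOH) ≈ 0.2 — strongly electron-withdrawing CF₃ stabilises the carboxylate
p-O₂N–C₆H₄–COO⁻: pKₐ(p-nitrobenzoic acid) ≈ 3.4

triflate > brosylate (OBs⁻) > CF₃COO⁻ > p-O₂N–C₆H₄–COO⁻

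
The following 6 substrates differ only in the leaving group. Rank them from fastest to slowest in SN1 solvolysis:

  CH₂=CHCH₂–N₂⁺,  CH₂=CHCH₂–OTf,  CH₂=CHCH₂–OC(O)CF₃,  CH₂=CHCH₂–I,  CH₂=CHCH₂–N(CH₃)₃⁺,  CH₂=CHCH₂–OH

Identical carbon frameworks mean the comparison reduces to leaving-group quality.
Rank by basicity of the departing species: weakest base leaves most easily.
CH₂=CHCH₂–N₂⁺ loses N₂: no meaningful conjugate acid; N₂ departs as an exceptionally stable neutral molecule
CH₂=CHCH₂–OTf loses OTf⁻: pKₐ(CF₃SO₃H (triflic acid)) ≈ -14
CH₂=CHCH₂–I loses I⁻: pKₐ(HI) ≈ -10
CH₂=CHCH₂–OC(O)CF₃ loses CF₃COO⁻: pKₐ(CF₃COOH) ≈ 0.2
CH₂=CHCH₂–N(CH₃)₃⁺ loses NR'₃: pKₐ(R'₃NH⁺) ≈ 10.7
CH₂=CHCH₂–OH loses OH⁻: pKₐ(H₂O) ≈ 15.7

CH₂=CHCH₂–N₂⁺ > CH₂=CHCH₂–OTf > CH₂=CHCH₂–I > CH₂=CHCH₂–OC(O)CF₃ > CH₂=CHCH₂–N(CH₃)₃⁺ > CH₂=CHCH₂–OH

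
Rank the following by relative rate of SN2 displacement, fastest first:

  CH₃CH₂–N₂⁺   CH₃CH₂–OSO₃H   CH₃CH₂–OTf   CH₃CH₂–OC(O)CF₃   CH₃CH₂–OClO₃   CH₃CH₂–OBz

With the same alkyl group throughout, only the leaving group differentiates the rates.
A good leaving group is a weak base: the lower the pKₐ of its conjugate acid, the more readily it departs.
CH₃CH₂–N₂⁺ loses N₂: no meaningful conjugate acid; N₂ departs as an exceptionally stable neutral molecule
CH₃CH₂–OTf loses OTf⁻: pKₐ(CF₃SO₃H (triflic acid)) ≈ -14
CH₃CH₂–OClO₃ loses ClO₄⁻: pKₐ(HClO₄) ≈ -10
CH₃CH₂–OSO₃H loses HSO₄⁻: pKₐ(H₂SO₄) ≈ -3
CH₃CH₂–OC(O)CF₃ loses CF₃COO⁻: pKₐ(CF₃COOH) ≈ 0.2
CH₃CH₂–OBz loses PhCOO⁻: pKₐ(C₆H₅COOH) ≈ 4.2

CH₃CH₂–N₂⁺ > CH₃CH₂–OTf > CH₃CH₂–OClO₃ > CH₃CH₂–OSO₃H > CH₃CH₂–OC(O)CF₃ > CH₃CH₂–OBz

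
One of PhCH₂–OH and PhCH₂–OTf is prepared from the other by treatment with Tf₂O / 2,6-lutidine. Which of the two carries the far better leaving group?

PhCH₂–OTf

From PhCH₂–OH the departing group would be OH⁻ (pKₐ(H₂O) ≈ 15.7). Strong base; essentially never leaves without prior activation.
From PhCH₂–OTf the leaving group is OTf⁻ (pKₐ(CF₃SO₃H (triflic acid)) ≈ -14). Charge spread over three oxygens and a CF₃ group; the premier leaving group in synthesis.
Treatment with Tf₂O / 2,6-lutidine works by converting the hydroxyl into a triflate, making PhCH₂–OTf enormously more reactive.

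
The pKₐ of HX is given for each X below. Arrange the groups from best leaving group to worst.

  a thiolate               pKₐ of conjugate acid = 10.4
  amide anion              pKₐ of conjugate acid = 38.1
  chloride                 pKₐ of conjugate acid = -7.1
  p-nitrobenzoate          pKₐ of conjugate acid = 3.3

Lower conjugate-acid pKₐ ⇒ weaker base ⇒ better leaving group.
Sorting by the given values: chloride (-7.1), p-nitrobenzoate (3.3), a thiolate (10.4), amide anion (38.1).

chloride > p-nitrobenzoate > a thiolate > amide anion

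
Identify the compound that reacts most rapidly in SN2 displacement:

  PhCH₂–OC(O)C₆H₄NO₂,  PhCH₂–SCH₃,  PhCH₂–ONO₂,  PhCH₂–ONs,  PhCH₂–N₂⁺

With the same alkyl group throughout, only the leaving group differentiates the rates.
Rank by basicity of the departing species: weakest base leaves most easily.
PhCH₂–N₂⁺ loses N₂: no meaningful conjugate acid; N₂ departs as an exceptionally stable neutral molecule
PhCH₂–ONs loses ONs⁻: pKₐ(p-O₂NC₆H₄SO₃H) ≈ -3.5
PhCH₂–ONO₂ loses NO₃⁻: pKₐ(HNO₃) ≈ -1.3
PhCH₂–OC(O)C₆H₄NO₂ loses p-O₂N–C₆H₄–COO⁻: pKₐ(p-nitrobenzoic acid) ≈ 3.4
PhCH₂–SCH₃ loses RS⁻: pKₐ(RSH (a thiol)) ≈ 10.5

PhCH₂–N₂⁺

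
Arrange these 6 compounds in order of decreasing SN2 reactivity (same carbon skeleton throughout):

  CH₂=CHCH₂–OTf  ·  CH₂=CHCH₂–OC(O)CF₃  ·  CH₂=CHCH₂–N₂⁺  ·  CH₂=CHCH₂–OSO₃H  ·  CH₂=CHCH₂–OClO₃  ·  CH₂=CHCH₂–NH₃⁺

CH₂=CHCH₂–N₂⁺ > CH₂=CHCH₂–OTf > CH₂=CHCH₂–OClO₃ > CH₂=CHCH₂–OSO₃H > CH₂=CHCH₂–OC(O)CF₃ > CH₂=CHCH₂–NH₃⁺

Identical carbon frameworks mean the comparison reduces to leaving-group quality.
A good leaving group is a weak base: the lower the pKₐ of its conjugate acid, the more readily it departs.
CH₂=CHCH₂–N₂⁺ loses N₂: no meaningful conjugate acid; N₂ departs as an exceptionally stable neutral molecule
CH₂=CHCH₂–OTf loses OTf⁻: pKₐ(CF₃SO₃H (triflic acid)) ≈ -14
CH₂=CHCH₂–OClO₃ loses ClO₄⁻: pKₐ(HClO₄) ≈ -10
CH₂=CHCH₂–OSO₃H loses HSO₄⁻: pKₐ(H₂SO₄) ≈ -3
CH₂=CHCH₂–OC(O)CF₃ loses CF₃COO⁻: pKₐ(CF₃COOH) ≈ 0.2
CH₂=CHCH₂–NH₃⁺ loses NH₃: pKₐ(NH₄⁺) ≈ 9.2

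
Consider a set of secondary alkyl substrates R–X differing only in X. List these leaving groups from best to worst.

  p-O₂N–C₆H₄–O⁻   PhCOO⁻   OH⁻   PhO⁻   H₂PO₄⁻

H₂PO₄⁻ > PhCOO⁻ > p-O₂N–C₆H₄–O⁻ > PhO⁻ > OH⁻

H₂PO₄⁻: pKₐ(H₃PO₄) ≈ 2.1 — moderate base; biological leaving group after further activation
PhCOO⁻: pKₐ(C₆H₅COOH) ≈ 4.2 — aryl carboxylate
p-O₂N–C₆H₄–O⁻: pKₐ(p-nitrophenol) ≈ 7.2
PhO⁻: pKₐ(C₆H₅OH (phenol)) ≈ 10
OH⁻: pKₐ(H₂O) ≈ 15.7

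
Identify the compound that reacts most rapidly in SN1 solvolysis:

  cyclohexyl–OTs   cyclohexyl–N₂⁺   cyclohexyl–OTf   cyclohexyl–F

cyclohexyl–N₂⁺

Same R in every case — rank the leaving groups.
Rank by basicity of the departing species: weakest base leaves most easily.
cyclohexyl–N₂⁺ loses N₂: no meaningful conjugate acid; N₂ departs as an exceptionally stable neutral molecule
cyclohexyl–OTf loses OTf⁻: pKₐ(CF₃SO₃H (triflic acid)) ≈ -14
cyclohexyl–OTs loses OTs⁻: pKₐ(p-CH₃C₆H₄SO₃H (TsOH)) ≈ -2.8
cyclohexyl–F loses F⁻: pKₐ(HF) ≈ 3.2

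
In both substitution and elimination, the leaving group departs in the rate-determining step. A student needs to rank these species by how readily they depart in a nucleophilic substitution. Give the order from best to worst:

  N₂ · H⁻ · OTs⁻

N₂ > OTs⁻ > H⁻

A good leaving group is a weak base: the lower the pKₐ of its conjugate acid, the more readily it departs.
N₂: no meaningful conjugate acid; N₂ departs as an exceptionally stable neutral molecule
OTs⁻: pKₐ(p-CH₃C₆H₄SO₃H (TsOH)) ≈ -2.8
H⁻: pKₐ(H₂) ≈ 36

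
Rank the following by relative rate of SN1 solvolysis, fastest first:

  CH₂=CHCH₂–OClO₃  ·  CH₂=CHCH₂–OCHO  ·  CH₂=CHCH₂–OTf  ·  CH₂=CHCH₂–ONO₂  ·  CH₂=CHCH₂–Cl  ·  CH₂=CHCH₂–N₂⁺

CH₂=CHCH₂–N₂⁺ > CH₂=CHCH₂–OTf > CH₂=CHCH₂–OClO₃ > CH₂=CHCH₂–Cl > CH₂=CHCH₂–ONO₂ > CH₂=CHCH₂–OCHO

Same R in every case — rank the leaving groups.
Leaving-group ability tracks the stability of the departed species; conjugate-acid pKₐ is the usual yardstick (lower pKₐ → better LG).
CH₂=CHCH₂–N₂⁺ loses N₂: no meaningful conjugate acid; N₂ departs as an exceptionally stable neutral molecule
CH₂=CHCH₂–OTf loses OTf⁻: pKₐ(CF₃SO₃H (triflic acid)) ≈ -14
CH₂=CHCH₂–OClO₃ loses ClO₄⁻: pKₐ(HClO₄) ≈ -10
CH₂=CHCH₂–Cl loses Cl⁻: pKₐ(HCl) ≈ -7
CH₂=CHCH₂–ONO₂ loses NO₃⁻: pKₐ(HNO₃) ≈ -1.3
CH₂=CHCH₂–OCHO loses HCOO⁻: pKₐ(HCOOH) ≈ 3.8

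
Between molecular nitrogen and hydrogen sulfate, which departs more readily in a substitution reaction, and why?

molecular nitrogen is the better leaving group.
N₂ is the ultimate leaving group — it departs as an exceptionally stable neutral molecule, whereas hydrogen sulfate (pKₐ(H₂SO₄) ≈ -3) is far more basic.

molecular nitrogen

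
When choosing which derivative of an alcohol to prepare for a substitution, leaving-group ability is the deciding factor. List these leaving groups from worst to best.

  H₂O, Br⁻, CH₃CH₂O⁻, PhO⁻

The more stable X⁻ (or X) is on its own — i.e. the weaker a base it is — the better a leaving group it makes.
Br⁻: pKₐ(HBr) ≈ -9
H₂O: pKₐ(H₃O⁺) ≈ -1.7
PhO⁻: pKₐ(C₆H₅OH (phenol)) ≈ 10
CH₃CH₂O⁻: pKₐ(CH₃CH₂OH) ≈ 16
Listed from poorest to best leaving group as asked.

CH₃CH₂O⁻ < PhO⁻ < H₂O < Br⁻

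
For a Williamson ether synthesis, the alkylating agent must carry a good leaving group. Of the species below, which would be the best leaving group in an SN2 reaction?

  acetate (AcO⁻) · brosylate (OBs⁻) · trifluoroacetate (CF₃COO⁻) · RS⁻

Rank by basicity of the departing species: weakest base leaves most easily.
brosylate (OBs⁻): pKₐ(p-BrC₆H₄SO₃H) ≈ -2.8
trifluoroacetate (CF₃COO⁻): pKₐ(CF₃COOH) ≈ 0.2
acetate (AcO⁻): pKₐ(CH₃COOH) ≈ 4.8
RS⁻: pKₐ(RSH (a thiol)) ≈ 10.5

brosylate (OBs⁻)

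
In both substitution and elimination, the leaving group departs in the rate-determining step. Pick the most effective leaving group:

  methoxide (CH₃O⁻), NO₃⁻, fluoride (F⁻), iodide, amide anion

iodide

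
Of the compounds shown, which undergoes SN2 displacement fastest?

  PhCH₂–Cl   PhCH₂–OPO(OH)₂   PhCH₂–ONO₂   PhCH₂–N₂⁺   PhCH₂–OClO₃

Identical carbon frameworks mean the comparison reduces to leaving-group quality.
Leaving-group ability tracks the stability of the departed species; conjugate-acid pKₐ is the usual yardstick (lower pKₐ → better LG).
PhCH₂–N₂⁺ loses N₂: no meaningful conjugate acid; N₂ departs as an exceptionally stable neutral molecule
PhCH₂–OClO₃ loses ClO₄⁻: pKₐ(HClO₄) ≈ -10
PhCH₂–Cl loses Cl⁻: pKₐ(HCl) ≈ -7
PhCH₂–ONO₂ loses NO₃⁻: pKₐ(HNO₃) ≈ -1.3
PhCH₂–OPO(OH)₂ loses H₂PO₄⁻: pKₐ(H₃PO₄) ≈ 2.1

PhCH₂–N₂⁺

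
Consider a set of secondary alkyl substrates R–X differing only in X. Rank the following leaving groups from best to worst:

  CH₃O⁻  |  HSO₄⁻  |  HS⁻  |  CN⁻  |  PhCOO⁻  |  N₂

N₂: no meaningful conjugate acid; N₂ departs as an exceptionally stable neutral molecule
HSO₄⁻: pKₐ(H₂SO₄) ≈ -3
PhCOO⁻: pKₐ(C₆H₅COOH) ≈ 4.2 — aryl carboxylate
HS⁻: pKₐ(H₂S) ≈ 7 — larger and more polarisable than the oxygen analogue
CN⁻: pKₐ(HCN) ≈ 9.2 — sp carbon stabilises the charge somewhat, but still a poor LG
CH₃O⁻: pKₐ(CH₃OH) ≈ 15.5

N₂ > HSO₄⁻ > PhCOO⁻ > HS⁻ > CN⁻ > CH₃O⁻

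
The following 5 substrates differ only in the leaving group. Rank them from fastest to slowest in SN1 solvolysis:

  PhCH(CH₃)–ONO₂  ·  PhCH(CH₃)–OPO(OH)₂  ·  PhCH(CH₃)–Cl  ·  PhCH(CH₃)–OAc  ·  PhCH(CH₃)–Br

PhCH(CH₃)–Br > PhCH(CH₃)–Cl > PhCH(CH₃)–ONO₂ > PhCH(CH₃)–OPO(OH)₂ > PhCH(CH₃)–OAc

Same R in every case — rank the leaving groups.
Rank by basicity of the departing species: weakest base leaves most easily.
PhCH(CH₃)–Br loses Br⁻: pKₐ(HBr) ≈ -9
PhCH(CH₃)–Cl loses Cl⁻: pKₐ(HCl) ≈ -7
PhCH(CH₃)–ONO₂ loses NO₃⁻: pKₐ(HNO₃) ≈ -1.3
PhCH(CH₃)–OPO(OH)₂ loses H₂PO₄⁻: pKₐ(H₃PO₄) ≈ 2.1
PhCH(CH₃)–OAc loses AcO⁻: pKₐ(CH₃COOH) ≈ 4.8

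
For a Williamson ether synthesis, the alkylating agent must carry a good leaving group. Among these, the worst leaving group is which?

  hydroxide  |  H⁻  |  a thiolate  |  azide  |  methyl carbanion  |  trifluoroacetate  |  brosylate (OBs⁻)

methyl carbanion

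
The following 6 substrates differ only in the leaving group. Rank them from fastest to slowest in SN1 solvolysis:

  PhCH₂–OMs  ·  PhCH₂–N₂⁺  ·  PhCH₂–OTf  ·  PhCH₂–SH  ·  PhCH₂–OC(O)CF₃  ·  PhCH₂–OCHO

The skeletons are identical, so relative rate is governed entirely by leaving-group ability.
Leaving-group ability tracks the stability of the departed species; conjugate-acid pKₐ is the usual yardstick (lower pKₐ → better LG).
PhCH₂–N₂⁺ loses N₂: no meaningful conjugate acid; N₂ departs as an exceptionally stable neutral molecule
PhCH₂–OTf loses OTf⁻: pKₐ(CF₃SO₃H (triflic acid)) ≈ -14
PhCH₂–OMs loses OMs⁻: pKₐ(CH₃SO₃H (MsOH)) ≈ -1.9
PhCH₂–OC(O)CF₃ loses CF₃COO⁻: pKₐ(CF₃COOH) ≈ 0.2
PhCH₂–OCHO loses HCOO⁻: pKₐ(HCOOH) ≈ 3.8
PhCH₂–SH loses HS⁻: pKₐ(H₂S) ≈ 7

PhCH₂–N₂⁺ > PhCH₂–OTf > PhCH₂–OMs > PhCH₂–OC(O)CF₃ > PhCH₂–OCHO > PhCH₂–SH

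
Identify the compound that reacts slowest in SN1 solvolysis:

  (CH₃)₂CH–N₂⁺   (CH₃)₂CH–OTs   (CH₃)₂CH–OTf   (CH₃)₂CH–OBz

(CH₃)₂CH–OBz

With the same alkyl group throughout, only the leaving group differentiates the rates.
The more stable X⁻ (or X) is on its own — i.e. the weaker a base it is — the better a leaving group it makes.
(CH₃)₂CH–N₂⁺ loses N₂: no meaningful conjugate acid; N₂ departs as an exceptionally stable neutral molecule
(CH₃)₂CH–OTf loses OTf⁻: pKₐ(CF₃SO₃H (triflic acid)) ≈ -14
(CH₃)₂CH–OTs loses OTs⁻: pKₐ(p-CH₃C₆H₄SO₃H (TsOH)) ≈ -2.8
(CH₃)₂CH–OBz loses PhCOO⁻: pKₐ(C₆H₅COOH) ≈ 4.2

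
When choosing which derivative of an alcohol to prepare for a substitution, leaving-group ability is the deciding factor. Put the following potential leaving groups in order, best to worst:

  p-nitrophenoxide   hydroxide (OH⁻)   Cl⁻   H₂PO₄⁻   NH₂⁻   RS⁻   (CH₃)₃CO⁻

Cl⁻: pKₐ(HCl) ≈ -7 — moderately weak base
H₂PO₄⁻: pKₐ(H₃PO₄) ≈ 2.1 — moderate base; biological leaving group after further activation
p-nitrophenoxide: pKₐ(p-nitrophenol) ≈ 7.2 — nitro group delocalises the charge; the classic chromogenic LG
RS⁻: pKₐ(RSH (a thiol)) ≈ 10.5
hydroxide (OH⁻): pKₐ(H₂O) ≈ 15.7
(CH₃)₃CO⁻: pKₐ(t-BuOH) ≈ 18 — bulky, strongly basic alkoxide
NH₂⁻: pKₐ(NH₃) ≈ 38 — extremely strong base; never a leaving group

Cl⁻ > H₂PO₄⁻ > p-nitrophenoxide > RS⁻ > hydroxide (OH⁻) > (CH₃)₃CO⁻ > NH₂⁻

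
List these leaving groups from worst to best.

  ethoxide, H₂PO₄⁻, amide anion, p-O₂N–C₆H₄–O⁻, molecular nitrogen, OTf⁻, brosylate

Leaving-group ability tracks the stability of the departed species; conjugate-acid pKₐ is the usual yardstick (lower pKₐ → better LG).
molecular nitrogen: no meaningful conjugate acid; N₂ departs as an exceptionally stable neutral molecule
OTf⁻: pKₐ(CF₃SO₃H (triflic acid)) ≈ -14 — charge spread over three oxygens and a CF₃ group; the premier leaving group in synthesis
brosylate: pKₐ(p-BrC₆H₄SO₃H) ≈ -2.8
H₂PO₄⁻: pKₐ(H₃PO₄) ≈ 2.1
p-O₂N–C₆H₄–O⁻: pKₐ(p-nitrophenol) ≈ 7.2
ethoxide: pKₐ(CH₃CH₂OH) ≈ 16
amide anion: pKₐ(NH₃) ≈ 38
The question asks for worst first, so the sequence is read in increasing leaving-group ability.

amide anion < ethoxide < p-O₂N–C₆H₄–O⁻ < H₂PO₄⁻ < brosylate < OTf⁻ < molecular nitrogen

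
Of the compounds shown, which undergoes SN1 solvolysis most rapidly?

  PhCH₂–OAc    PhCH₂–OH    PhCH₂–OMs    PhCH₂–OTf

PhCH₂–OTf

Identical carbon frameworks mean the comparison reduces to leaving-group quality.
A good leaving group is a weak base: the lower the pKₐ of its conjugate acid, the more readily it departs.
PhCH₂–OTf loses OTf⁻: pKₐ(CF₃SO₃H (triflic acid)) ≈ -14
PhCH₂–OMs loses OMs⁻: pKₐ(CH₃SO₃H (MsOH)) ≈ -1.9
PhCH₂–OAc loses AcO⁻: pKₐ(CH₃COOH) ≈ 4.8
PhCH₂–OH loses OH⁻: pKₐ(H₂O) ≈ 15.7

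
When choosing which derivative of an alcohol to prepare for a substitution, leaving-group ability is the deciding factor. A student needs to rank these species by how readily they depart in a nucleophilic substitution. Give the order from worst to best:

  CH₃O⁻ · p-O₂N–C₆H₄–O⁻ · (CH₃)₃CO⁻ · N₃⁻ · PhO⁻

(CH₃)₃CO⁻ < CH₃O⁻ < PhO⁻ < p-O₂N–C₆H₄–O⁻ < N₃⁻

The more stable X⁻ (or X) is on its own — i.e. the weaker a base it is — the better a leaving group it makes.
N₃⁻: pKₐ(HN₃) ≈ 4.7
p-O₂N–C₆H₄–O⁻: pKₐ(p-nitrophenol) ≈ 7.2 — nitro group delocalises the charge; the classic chromogenic LG
PhO⁻: pKₐ(C₆H₅OH (phenol)) ≈ 10
CH₃O⁻: pKₐ(CH₃OH) ≈ 15.5
(CH₃)₃CO⁻: pKₐ(t-BuOH) ≈ 18 — bulky, strongly basic alkoxide
The question asks for worst first, so the sequence is read in increasing leaving-group ability.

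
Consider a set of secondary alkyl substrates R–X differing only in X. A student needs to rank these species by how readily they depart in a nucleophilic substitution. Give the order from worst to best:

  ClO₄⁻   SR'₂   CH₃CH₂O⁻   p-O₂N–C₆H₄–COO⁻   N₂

N₂: no meaningful conjugate acid; N₂ departs as an exceptionally stable neutral molecule
ClO₄⁻: pKₐ(HClO₄) ≈ -10 — extremely weak base; rarely used for safety reasons
SR'₂: pKₐ(R'₂SH⁺) ≈ -7
p-O₂N–C₆H₄–COO⁻: pKₐ(p-nitrobenzoic acid) ≈ 3.4 — electron-withdrawing nitro group stabilises the carboxylate
CH₃CH₂O⁻: pKₐ(CH₃CH₂OH) ≈ 16 — strong base; alkoxides do not leave unassisted
Reversing gives the worst-to-best order requested.

CH₃CH₂O⁻ < p-O₂N–C₆H₄–COO⁻ < SR'₂ < ClO₄⁻ < N₂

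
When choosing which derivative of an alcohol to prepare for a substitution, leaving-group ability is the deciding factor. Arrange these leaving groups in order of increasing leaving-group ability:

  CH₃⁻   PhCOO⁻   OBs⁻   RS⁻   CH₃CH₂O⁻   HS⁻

CH₃⁻ < CH₃CH₂O⁻ < RS⁻ < HS⁻ < PhCOO⁻ < OBs⁻

A good leaving group is a weak base: the lower the pKₐ of its conjugate acid, the more readily it departs.
OBs⁻: pKₐ(p-BrC₆H₄SO₃H) ≈ -2.8
PhCOO⁻: pKₐ(C₆H₅COOH) ≈ 4.2
HS⁻: pKₐ(H₂S) ≈ 7
RS⁻: pKₐ(RSH (a thiol)) ≈ 10.5
CH₃CH₂O⁻: pKₐ(CH₃CH₂OH) ≈ 16
CH₃⁻: pKₐ(CH₄) ≈ 48
Reversing gives the worst-to-best order requested.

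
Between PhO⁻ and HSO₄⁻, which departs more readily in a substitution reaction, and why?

HSO₄⁻

HSO₄⁻ is the better leaving group.
pKₐ(H₂SO₄) ≈ -3 versus pKₐ(C₆H₅OH (phenol)) ≈ 10: HSO₄⁻ is the much weaker base.
Conjugate base of a strong mineral acid.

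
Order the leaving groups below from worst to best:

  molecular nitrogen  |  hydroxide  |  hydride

Leaving-group ability tracks the stability of the departed species; conjugate-acid pKₐ is the usual yardstick (lower pKₐ → better LG).
molecular nitrogen: no meaningful conjugate acid; N₂ departs as an exceptionally stable neutral molecule
hydroxide: pKₐ(H₂O) ≈ 15.7 — strong base; essentially never leaves without prior activation
hydride: pKₐ(H₂) ≈ 36 — extremely strong base; leaves only in special hydride-transfer contexts
Listed from poorest to best leaving group as asked.

hydride < hydroxide < molecular nitrogen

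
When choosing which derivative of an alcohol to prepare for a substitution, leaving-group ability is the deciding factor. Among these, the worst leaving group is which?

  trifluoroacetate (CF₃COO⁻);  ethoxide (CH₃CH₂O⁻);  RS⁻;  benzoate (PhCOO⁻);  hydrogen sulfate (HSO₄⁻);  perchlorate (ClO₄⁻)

ethoxide (CH₃CH₂O⁻)

A good leaving group is a weak base: the lower the pKₐ of its conjugate acid, the more readily it departs.
perchlorate (ClO₄⁻): pKₐ(HClO₄) ≈ -10
hydrogen sulfate (HSO₄⁻): pKₐ(H₂SO₄) ≈ -3
trifluoroacetate (CF₃COO⁻): pKₐ(CF₃COOH) ≈ 0.2
benzoate (PhCOO⁻): pKₐ(C₆H₅COOH) ≈ 4.2
RS⁻: pKₐ(RSH (a thiol)) ≈ 10.5
ethoxide (CH₃CH₂O⁻): pKₐ(CH₃CH₂OH) ≈ 16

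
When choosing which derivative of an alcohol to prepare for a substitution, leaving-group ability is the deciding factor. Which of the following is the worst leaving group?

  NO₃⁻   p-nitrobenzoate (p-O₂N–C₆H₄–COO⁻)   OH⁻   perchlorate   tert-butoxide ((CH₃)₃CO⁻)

perchlorate: pKₐ(HClO₄) ≈ -10
NO₃⁻: pKₐ(HNO₃) ≈ -1.3
p-nitrobenzoate (p-O₂N–C₆H₄–COO⁻): pKₐ(p-nitrobenzoic acid) ≈ 3.4
OH⁻: pKₐ(H₂O) ≈ 15.7
tert-butoxide ((CH₃)₃CO⁻): pKₐ(t-BuOH) ≈ 18

tert-butoxide ((CH₃)₃CO⁻)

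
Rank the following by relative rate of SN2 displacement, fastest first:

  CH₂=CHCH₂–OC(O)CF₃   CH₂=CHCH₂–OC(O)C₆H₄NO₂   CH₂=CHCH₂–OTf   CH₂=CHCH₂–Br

CH₂=CHCH₂–OTf > CH₂=CHCH₂–Br > CH₂=CHCH₂–OC(O)CF₃ > CH₂=CHCH₂–OC(O)C₆H₄NO₂

The skeletons are identical, so relative rate is governed entirely by leaving-group ability.
Rank by basicity of the departing species: weakest base leaves most easily.
CH₂=CHCH₂–OTf loses OTf⁻: pKₐ(CF₃SO₃H (triflic acid)) ≈ -14
CH₂=CHCH₂–Br loses Br⁻: pKₐ(HBr) ≈ -9
CH₂=CHCH₂–OC(O)CF₃ loses CF₃COO⁻: pKₐ(CF₃COOH) ≈ 0.2
CH₂=CHCH₂–OC(O)C₆H₄NO₂ loses p-O₂N–C₆H₄–COO⁻: pKₐ(p-nitrobenzoic acid) ≈ 3.4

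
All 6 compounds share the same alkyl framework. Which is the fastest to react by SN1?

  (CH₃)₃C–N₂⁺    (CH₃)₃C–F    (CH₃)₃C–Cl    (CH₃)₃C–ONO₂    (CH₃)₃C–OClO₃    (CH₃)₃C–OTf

Same R in every case — rank the leaving groups.
Leaving-group ability tracks the stability of the departed species; conjugate-acid pKₐ is the usual yardstick (lower pKₐ → better LG).
(CH₃)₃C–N₂⁺ loses N₂: no meaningful conjugate acid; N₂ departs as an exceptionally stable neutral molecule
(CH₃)₃C–OTf loses OTf⁻: pKₐ(CF₃SO₃H (triflic acid)) ≈ -14
(CH₃)₃C–OClO₃ loses ClO₄⁻: pKₐ(HClO₄) ≈ -10
(CH₃)₃C–Cl loses Cl⁻: pKₐ(HCl) ≈ -7
(CH₃)₃C–ONO₂ loses NO₃⁻: pKₐ(HNO₃) ≈ -1.3
(CH₃)₃C–F loses F⁻: pKₐ(HF) ≈ 3.2

(CH₃)₃C–N₂⁺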